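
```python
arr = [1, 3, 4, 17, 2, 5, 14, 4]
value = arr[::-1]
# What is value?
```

arr has length 8. The slice arr[::-1] selects indices [7, 6, 5, 4, 3, 2, 1, 0] (7->4, 6->14, 5->5, 4->2, 3->17, 2->4, 1->3, 0->1), giving [4, 14, 5, 2, 17, 4, 3, 1].

[4, 14, 5, 2, 17, 4, 3, 1]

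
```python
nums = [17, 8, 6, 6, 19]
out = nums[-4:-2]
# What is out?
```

nums has length 5. The slice nums[-4:-2] selects indices [1, 2] (1->8, 2->6), giving [8, 6].

[8, 6]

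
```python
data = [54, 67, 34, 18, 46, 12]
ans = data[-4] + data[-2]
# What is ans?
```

data has length 6. Negative index -4 maps to positive index 6 + (-4) = 2. data[2] = 34.
data has length 6. Negative index -2 maps to positive index 6 + (-2) = 4. data[4] = 46.
Sum: 34 + 46 = 80.

80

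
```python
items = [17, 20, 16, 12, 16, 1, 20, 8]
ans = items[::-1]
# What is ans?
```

items has length 8. The slice items[::-1] selects indices [7, 6, 5, 4, 3, 2, 1, 0] (7->8, 6->20, 5->1, 4->16, 3->12, 2->16, 1->20, 0->17), giving [8, 20, 1, 16, 12, 16, 20, 17].

[8, 20, 1, 16, 12, 16, 20, 17]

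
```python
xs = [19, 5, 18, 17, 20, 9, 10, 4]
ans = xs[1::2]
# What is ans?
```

xs has length 8. The slice xs[1::2] selects indices [1, 3, 5, 7] (1->5, 3->17, 5->9, 7->4), giving [5, 17, 9, 4].

[5, 17, 9, 4]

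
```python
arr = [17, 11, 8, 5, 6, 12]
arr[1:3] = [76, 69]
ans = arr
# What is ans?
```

arr starts as [17, 11, 8, 5, 6, 12] (length 6). The slice arr[1:3] covers indices [1, 2] with values [11, 8]. Replacing that slice with [76, 69] (same length) produces [17, 76, 69, 5, 6, 12].

[17, 76, 69, 5, 6, 12]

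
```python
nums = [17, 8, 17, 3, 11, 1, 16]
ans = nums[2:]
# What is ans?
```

nums has length 7. The slice nums[2:] selects indices [2, 3, 4, 5, 6] (2->17, 3->3, 4->11, 5->1, 6->16), giving [17, 3, 11, 1, 16].

[17, 3, 11, 1, 16]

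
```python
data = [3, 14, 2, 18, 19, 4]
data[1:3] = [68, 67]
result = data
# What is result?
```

data starts as [3, 14, 2, 18, 19, 4] (length 6). The slice data[1:3] covers indices [1, 2] with values [14, 2]. Replacing that slice with [68, 67] (same length) produces [3, 68, 67, 18, 19, 4].

[3, 68, 67, 18, 19, 4]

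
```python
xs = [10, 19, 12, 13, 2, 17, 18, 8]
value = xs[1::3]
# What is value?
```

xs has length 8. The slice xs[1::3] selects indices [1, 4, 7] (1->19, 4->2, 7->8), giving [19, 2, 8].

[19, 2, 8]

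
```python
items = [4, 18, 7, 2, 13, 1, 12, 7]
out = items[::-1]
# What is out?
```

items has length 8. The slice items[::-1] selects indices [7, 6, 5, 4, 3, 2, 1, 0] (7->7, 6->12, 5->1, 4->13, 3->2, 2->7, 1->18, 0->4), giving [7, 12, 1, 13, 2, 7, 18, 4].

[7, 12, 1, 13, 2, 7, 18, 4]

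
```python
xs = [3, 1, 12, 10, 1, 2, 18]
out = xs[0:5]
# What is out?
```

xs has length 7. The slice xs[0:5] selects indices [0, 1, 2, 3, 4] (0->3, 1->1, 2->12, 3->10, 4->1), giving [3, 1, 12, 10, 1].

[3, 1, 12, 10, 1]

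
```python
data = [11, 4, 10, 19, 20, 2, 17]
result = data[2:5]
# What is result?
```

data has length 7. The slice data[2:5] selects indices [2, 3, 4] (2->10, 3->19, 4->20), giving [10, 19, 20].

[10, 19, 20]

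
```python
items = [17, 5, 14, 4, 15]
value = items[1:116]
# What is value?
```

items has length 5. The slice items[1:116] selects indices [1, 2, 3, 4] (1->5, 2->14, 3->4, 4->15), giving [5, 14, 4, 15].

[5, 14, 4, 15]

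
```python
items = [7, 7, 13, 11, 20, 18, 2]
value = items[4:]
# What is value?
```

items has length 7. The slice items[4:] selects indices [4, 5, 6] (4->20, 5->18, 6->2), giving [20, 18, 2].

[20, 18, 2]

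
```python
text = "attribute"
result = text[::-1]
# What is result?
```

text has length 9. The slice text[::-1] selects indices [8, 7, 6, 5, 4, 3, 2, 1, 0] (8->'e', 7->'t', 6->'u', 5->'b', 4->'i', 3->'r', 2->'t', 1->'t', 0->'a'), giving 'etubirtta'.

'etubirtta'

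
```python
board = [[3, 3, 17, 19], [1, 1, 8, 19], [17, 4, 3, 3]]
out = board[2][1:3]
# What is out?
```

board[2] = [17, 4, 3, 3]. board[2] has length 4. The slice board[2][1:3] selects indices [1, 2] (1->4, 2->3), giving [4, 3].

[4, 3]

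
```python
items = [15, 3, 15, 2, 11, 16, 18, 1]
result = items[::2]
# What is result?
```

items has length 8. The slice items[::2] selects indices [0, 2, 4, 6] (0->15, 2->15, 4->11, 6->18), giving [15, 15, 11, 18].

[15, 15, 11, 18]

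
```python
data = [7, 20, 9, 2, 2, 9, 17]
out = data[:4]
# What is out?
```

data has length 7. The slice data[:4] selects indices [0, 1, 2, 3] (0->7, 1->20, 2->9, 3->2), giving [7, 20, 9, 2].

[7, 20, 9, 2]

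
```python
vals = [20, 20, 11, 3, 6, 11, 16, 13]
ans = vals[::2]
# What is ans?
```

vals has length 8. The slice vals[::2] selects indices [0, 2, 4, 6] (0->20, 2->11, 4->6, 6->16), giving [20, 11, 6, 16].

[20, 11, 6, 16]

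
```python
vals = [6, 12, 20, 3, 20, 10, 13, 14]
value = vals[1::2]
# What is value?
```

vals has length 8. The slice vals[1::2] selects indices [1, 3, 5, 7] (1->12, 3->3, 5->10, 7->14), giving [12, 3, 10, 14].

[12, 3, 10, 14]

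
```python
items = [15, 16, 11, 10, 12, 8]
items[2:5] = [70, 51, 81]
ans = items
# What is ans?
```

items starts as [15, 16, 11, 10, 12, 8] (length 6). The slice items[2:5] covers indices [2, 3, 4] with values [11, 10, 12]. Replacing that slice with [70, 51, 81] (same length) produces [15, 16, 70, 51, 81, 8].

[15, 16, 70, 51, 81, 8]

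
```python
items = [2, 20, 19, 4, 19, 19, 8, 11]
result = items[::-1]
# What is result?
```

items has length 8. The slice items[::-1] selects indices [7, 6, 5, 4, 3, 2, 1, 0] (7->11, 6->8, 5->19, 4->19, 3->4, 2->19, 1->20, 0->2), giving [11, 8, 19, 19, 4, 19, 20, 2].

[11, 8, 19, 19, 4, 19, 20, 2]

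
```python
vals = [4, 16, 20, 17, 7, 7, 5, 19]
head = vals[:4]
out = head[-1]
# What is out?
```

vals has length 8. The slice vals[:4] selects indices [0, 1, 2, 3] (0->4, 1->16, 2->20, 3->17), giving [4, 16, 20, 17]. So head = [4, 16, 20, 17]. Then head[-1] = 17.

17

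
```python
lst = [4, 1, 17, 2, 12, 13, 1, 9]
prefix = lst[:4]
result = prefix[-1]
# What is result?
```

lst has length 8. The slice lst[:4] selects indices [0, 1, 2, 3] (0->4, 1->1, 2->17, 3->2), giving [4, 1, 17, 2]. So prefix = [4, 1, 17, 2]. Then prefix[-1] = 2.

2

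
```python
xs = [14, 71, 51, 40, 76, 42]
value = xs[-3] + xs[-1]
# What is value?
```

xs has length 6. Negative index -3 maps to positive index 6 + (-3) = 3. xs[3] = 40.
xs has length 6. Negative index -1 maps to positive index 6 + (-1) = 5. xs[5] = 42.
Sum: 40 + 42 = 82.

82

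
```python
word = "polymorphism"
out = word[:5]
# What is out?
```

word has length 12. The slice word[:5] selects indices [0, 1, 2, 3, 4] (0->'p', 1->'o', 2->'l', 3->'y', 4->'m'), giving 'polym'.

'polym'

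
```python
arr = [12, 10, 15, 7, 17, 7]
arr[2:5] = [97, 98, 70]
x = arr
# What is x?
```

arr starts as [12, 10, 15, 7, 17, 7] (length 6). The slice arr[2:5] covers indices [2, 3, 4] with values [15, 7, 17]. Replacing that slice with [97, 98, 70] (same length) produces [12, 10, 97, 98, 70, 7].

[12, 10, 97, 98, 70, 7]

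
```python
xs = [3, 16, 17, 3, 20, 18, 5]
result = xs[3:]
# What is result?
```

xs has length 7. The slice xs[3:] selects indices [3, 4, 5, 6] (3->3, 4->20, 5->18, 6->5), giving [3, 20, 18, 5].

[3, 20, 18, 5]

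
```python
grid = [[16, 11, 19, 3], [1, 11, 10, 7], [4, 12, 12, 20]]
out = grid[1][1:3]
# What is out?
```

grid[1] = [1, 11, 10, 7]. grid[1] has length 4. The slice grid[1][1:3] selects indices [1, 2] (1->11, 2->10), giving [11, 10].

[11, 10]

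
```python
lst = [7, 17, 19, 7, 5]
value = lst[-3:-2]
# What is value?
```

lst has length 5. The slice lst[-3:-2] selects indices [2] (2->19), giving [19].

[19]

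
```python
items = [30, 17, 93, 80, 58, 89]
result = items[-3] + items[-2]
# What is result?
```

items has length 6. Negative index -3 maps to positive index 6 + (-3) = 3. items[3] = 80.
items has length 6. Negative index -2 maps to positive index 6 + (-2) = 4. items[4] = 58.
Sum: 80 + 58 = 138.

138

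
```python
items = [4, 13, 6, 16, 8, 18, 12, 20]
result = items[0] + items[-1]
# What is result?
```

items has length 8. items[0] = 4.
items has length 8. Negative index -1 maps to positive index 8 + (-1) = 7. items[7] = 20.
Sum: 4 + 20 = 24.

24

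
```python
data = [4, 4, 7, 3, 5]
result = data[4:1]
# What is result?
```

data has length 5. The slice data[4:1] resolves to an empty index range, so the result is [].

[]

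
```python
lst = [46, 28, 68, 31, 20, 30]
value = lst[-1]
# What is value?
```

lst has length 6. Negative index -1 maps to positive index 6 + (-1) = 5. lst[5] = 30.

30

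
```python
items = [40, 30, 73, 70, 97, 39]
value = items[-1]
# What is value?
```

items has length 6. Negative index -1 maps to positive index 6 + (-1) = 5. items[5] = 39.

39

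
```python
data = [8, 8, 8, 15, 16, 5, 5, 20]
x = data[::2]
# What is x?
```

data has length 8. The slice data[::2] selects indices [0, 2, 4, 6] (0->8, 2->8, 4->16, 6->5), giving [8, 8, 16, 5].

[8, 8, 16, 5]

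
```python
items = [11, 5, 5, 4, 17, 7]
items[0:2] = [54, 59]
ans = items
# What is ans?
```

items starts as [11, 5, 5, 4, 17, 7] (length 6). The slice items[0:2] covers indices [0, 1] with values [11, 5]. Replacing that slice with [54, 59] (same length) produces [54, 59, 5, 4, 17, 7].

[54, 59, 5, 4, 17, 7]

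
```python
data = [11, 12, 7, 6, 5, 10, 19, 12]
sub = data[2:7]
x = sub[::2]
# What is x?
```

data has length 8. The slice data[2:7] selects indices [2, 3, 4, 5, 6] (2->7, 3->6, 4->5, 5->10, 6->19), giving [7, 6, 5, 10, 19]. So sub = [7, 6, 5, 10, 19]. sub has length 5. The slice sub[::2] selects indices [0, 2, 4] (0->7, 2->5, 4->19), giving [7, 5, 19].

[7, 5, 19]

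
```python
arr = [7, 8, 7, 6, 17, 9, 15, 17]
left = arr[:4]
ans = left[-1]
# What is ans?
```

arr has length 8. The slice arr[:4] selects indices [0, 1, 2, 3] (0->7, 1->8, 2->7, 3->6), giving [7, 8, 7, 6]. So left = [7, 8, 7, 6]. Then left[-1] = 6.

6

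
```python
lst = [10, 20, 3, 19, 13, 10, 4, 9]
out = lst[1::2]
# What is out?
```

lst has length 8. The slice lst[1::2] selects indices [1, 3, 5, 7] (1->20, 3->19, 5->10, 7->9), giving [20, 19, 10, 9].

[20, 19, 10, 9]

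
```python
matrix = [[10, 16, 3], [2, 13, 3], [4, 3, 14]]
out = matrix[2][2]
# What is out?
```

matrix[2] = [4, 3, 14]. Taking column 2 of that row yields 14.

14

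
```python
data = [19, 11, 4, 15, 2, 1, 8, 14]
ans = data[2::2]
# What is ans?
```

data has length 8. The slice data[2::2] selects indices [2, 4, 6] (2->4, 4->2, 6->8), giving [4, 2, 8].

[4, 2, 8]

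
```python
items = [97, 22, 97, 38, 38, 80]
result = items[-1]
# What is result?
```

items has length 6. Negative index -1 maps to positive index 6 + (-1) = 5. items[5] = 80.

80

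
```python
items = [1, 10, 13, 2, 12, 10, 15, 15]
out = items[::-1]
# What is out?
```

items has length 8. The slice items[::-1] selects indices [7, 6, 5, 4, 3, 2, 1, 0] (7->15, 6->15, 5->10, 4->12, 3->2, 2->13, 1->10, 0->1), giving [15, 15, 10, 12, 2, 13, 10, 1].

[15, 15, 10, 12, 2, 13, 10, 1]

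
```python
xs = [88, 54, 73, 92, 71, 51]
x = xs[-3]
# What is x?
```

xs has length 6. Negative index -3 maps to positive index 6 + (-3) = 3. xs[3] = 92.

92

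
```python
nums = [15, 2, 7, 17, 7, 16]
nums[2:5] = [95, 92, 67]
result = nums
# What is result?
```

nums starts as [15, 2, 7, 17, 7, 16] (length 6). The slice nums[2:5] covers indices [2, 3, 4] with values [7, 17, 7]. Replacing that slice with [95, 92, 67] (same length) produces [15, 2, 95, 92, 67, 16].

[15, 2, 95, 92, 67, 16]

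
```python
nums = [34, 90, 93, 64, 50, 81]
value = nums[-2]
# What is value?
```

nums has length 6. Negative index -2 maps to positive index 6 + (-2) = 4. nums[4] = 50.

50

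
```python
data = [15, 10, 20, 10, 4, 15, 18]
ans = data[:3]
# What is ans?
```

data has length 7. The slice data[:3] selects indices [0, 1, 2] (0->15, 1->10, 2->20), giving [15, 10, 20].

[15, 10, 20]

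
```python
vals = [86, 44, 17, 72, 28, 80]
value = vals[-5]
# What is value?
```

vals has length 6. Negative index -5 maps to positive index 6 + (-5) = 1. vals[1] = 44.

44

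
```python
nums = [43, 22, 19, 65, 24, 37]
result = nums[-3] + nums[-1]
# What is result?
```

nums has length 6. Negative index -3 maps to positive index 6 + (-3) = 3. nums[3] = 65.
nums has length 6. Negative index -1 maps to positive index 6 + (-1) = 5. nums[5] = 37.
Sum: 65 + 37 = 102.

102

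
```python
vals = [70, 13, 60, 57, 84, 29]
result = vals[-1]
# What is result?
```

vals has length 6. Negative index -1 maps to positive index 6 + (-1) = 5. vals[5] = 29.

29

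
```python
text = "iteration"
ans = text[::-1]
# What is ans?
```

text has length 9. The slice text[::-1] selects indices [8, 7, 6, 5, 4, 3, 2, 1, 0] (8->'n', 7->'o', 6->'i', 5->'t', 4->'a', 3->'r', 2->'e', 1->'t', 0->'i'), giving 'noitareti'.

'noitareti'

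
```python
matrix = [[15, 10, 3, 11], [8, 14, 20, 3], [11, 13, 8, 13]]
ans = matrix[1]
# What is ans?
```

matrix has 3 rows. Row 1 is [8, 14, 20, 3].

[8, 14, 20, 3]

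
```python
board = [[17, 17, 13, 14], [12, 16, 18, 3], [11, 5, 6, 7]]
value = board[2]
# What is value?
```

board has 3 rows. Row 2 is [11, 5, 6, 7].

[11, 5, 6, 7]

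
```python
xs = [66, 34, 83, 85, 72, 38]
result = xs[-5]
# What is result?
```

xs has length 6. Negative index -5 maps to positive index 6 + (-5) = 1. xs[1] = 34.

34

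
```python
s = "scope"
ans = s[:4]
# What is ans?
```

s has length 5. The slice s[:4] selects indices [0, 1, 2, 3] (0->'s', 1->'c', 2->'o', 3->'p'), giving 'scop'.

'scop'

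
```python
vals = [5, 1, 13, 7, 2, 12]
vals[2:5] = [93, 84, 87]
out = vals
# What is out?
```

vals starts as [5, 1, 13, 7, 2, 12] (length 6). The slice vals[2:5] covers indices [2, 3, 4] with values [13, 7, 2]. Replacing that slice with [93, 84, 87] (same length) produces [5, 1, 93, 84, 87, 12].

[5, 1, 93, 84, 87, 12]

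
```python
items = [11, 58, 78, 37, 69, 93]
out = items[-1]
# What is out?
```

items has length 6. Negative index -1 maps to positive index 6 + (-1) = 5. items[5] = 93.

93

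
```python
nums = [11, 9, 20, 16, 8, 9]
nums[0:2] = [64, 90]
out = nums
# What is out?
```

nums starts as [11, 9, 20, 16, 8, 9] (length 6). The slice nums[0:2] covers indices [0, 1] with values [11, 9]. Replacing that slice with [64, 90] (same length) produces [64, 90, 20, 16, 8, 9].

[64, 90, 20, 16, 8, 9]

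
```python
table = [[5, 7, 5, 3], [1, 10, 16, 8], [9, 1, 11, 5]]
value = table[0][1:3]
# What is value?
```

table[0] = [5, 7, 5, 3]. table[0] has length 4. The slice table[0][1:3] selects indices [1, 2] (1->7, 2->5), giving [7, 5].

[7, 5]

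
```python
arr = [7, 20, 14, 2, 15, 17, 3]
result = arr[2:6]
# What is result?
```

arr has length 7. The slice arr[2:6] selects indices [2, 3, 4, 5] (2->14, 3->2, 4->15, 5->17), giving [14, 2, 15, 17].

[14, 2, 15, 17]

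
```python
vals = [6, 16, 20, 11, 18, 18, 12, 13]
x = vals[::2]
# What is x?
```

vals has length 8. The slice vals[::2] selects indices [0, 2, 4, 6] (0->6, 2->20, 4->18, 6->12), giving [6, 20, 18, 12].

[6, 20, 18, 12]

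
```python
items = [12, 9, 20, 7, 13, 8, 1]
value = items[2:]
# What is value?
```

items has length 7. The slice items[2:] selects indices [2, 3, 4, 5, 6] (2->20, 3->7, 4->13, 5->8, 6->1), giving [20, 7, 13, 8, 1].

[20, 7, 13, 8, 1]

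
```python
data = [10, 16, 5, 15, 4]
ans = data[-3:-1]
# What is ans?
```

data has length 5. The slice data[-3:-1] selects indices [2, 3] (2->5, 3->15), giving [5, 15].

[5, 15]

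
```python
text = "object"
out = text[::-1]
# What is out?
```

text has length 6. The slice text[::-1] selects indices [5, 4, 3, 2, 1, 0] (5->'t', 4->'c', 3->'e', 2->'j', 1->'b', 0->'o'), giving 'tcejbo'.

'tcejbo'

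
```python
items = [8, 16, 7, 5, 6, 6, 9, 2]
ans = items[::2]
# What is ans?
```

items has length 8. The slice items[::2] selects indices [0, 2, 4, 6] (0->8, 2->7, 4->6, 6->9), giving [8, 7, 6, 9].

[8, 7, 6, 9]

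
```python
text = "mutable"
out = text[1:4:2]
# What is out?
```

text has length 7. The slice text[1:4:2] selects indices [1, 3] (1->'u', 3->'a'), giving 'ua'.

'ua'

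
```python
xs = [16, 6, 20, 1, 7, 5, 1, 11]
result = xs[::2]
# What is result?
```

xs has length 8. The slice xs[::2] selects indices [0, 2, 4, 6] (0->16, 2->20, 4->7, 6->1), giving [16, 20, 7, 1].

[16, 20, 7, 1]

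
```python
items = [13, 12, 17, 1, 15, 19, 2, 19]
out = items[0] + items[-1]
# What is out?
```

items has length 8. items[0] = 13.
items has length 8. Negative index -1 maps to positive index 8 + (-1) = 7. items[7] = 19.
Sum: 13 + 19 = 32.

32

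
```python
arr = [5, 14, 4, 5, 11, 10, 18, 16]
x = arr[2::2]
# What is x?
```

arr has length 8. The slice arr[2::2] selects indices [2, 4, 6] (2->4, 4->11, 6->18), giving [4, 11, 18].

[4, 11, 18]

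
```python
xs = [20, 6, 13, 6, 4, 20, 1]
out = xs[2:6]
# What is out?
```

xs has length 7. The slice xs[2:6] selects indices [2, 3, 4, 5] (2->13, 3->6, 4->4, 5->20), giving [13, 6, 4, 20].

[13, 6, 4, 20]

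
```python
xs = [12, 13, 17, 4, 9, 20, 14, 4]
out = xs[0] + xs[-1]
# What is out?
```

xs has length 8. xs[0] = 12.
xs has length 8. Negative index -1 maps to positive index 8 + (-1) = 7. xs[7] = 4.
Sum: 12 + 4 = 16.

16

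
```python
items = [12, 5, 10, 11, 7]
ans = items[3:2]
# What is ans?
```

items has length 5. The slice items[3:2] resolves to an empty index range, so the result is [].

[]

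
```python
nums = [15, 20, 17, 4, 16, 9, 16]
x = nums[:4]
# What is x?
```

nums has length 7. The slice nums[:4] selects indices [0, 1, 2, 3] (0->15, 1->20, 2->17, 3->4), giving [15, 20, 17, 4].

[15, 20, 17, 4]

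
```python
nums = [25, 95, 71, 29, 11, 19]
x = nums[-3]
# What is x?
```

nums has length 6. Negative index -3 maps to positive index 6 + (-3) = 3. nums[3] = 29.

29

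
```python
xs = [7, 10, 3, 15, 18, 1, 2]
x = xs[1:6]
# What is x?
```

xs has length 7. The slice xs[1:6] selects indices [1, 2, 3, 4, 5] (1->10, 2->3, 3->15, 4->18, 5->1), giving [10, 3, 15, 18, 1].

[10, 3, 15, 18, 1]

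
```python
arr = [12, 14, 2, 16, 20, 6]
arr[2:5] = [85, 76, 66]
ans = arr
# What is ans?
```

arr starts as [12, 14, 2, 16, 20, 6] (length 6). The slice arr[2:5] covers indices [2, 3, 4] with values [2, 16, 20]. Replacing that slice with [85, 76, 66] (same length) produces [12, 14, 85, 76, 66, 6].

[12, 14, 85, 76, 66, 6]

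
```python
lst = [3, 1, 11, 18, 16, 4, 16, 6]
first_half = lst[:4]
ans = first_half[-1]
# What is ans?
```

lst has length 8. The slice lst[:4] selects indices [0, 1, 2, 3] (0->3, 1->1, 2->11, 3->18), giving [3, 1, 11, 18]. So first_half = [3, 1, 11, 18]. Then first_half[-1] = 18.

18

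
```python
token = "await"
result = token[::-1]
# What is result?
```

token has length 5. The slice token[::-1] selects indices [4, 3, 2, 1, 0] (4->'t', 3->'i', 2->'a', 1->'w', 0->'a'), giving 'tiawa'.

'tiawa'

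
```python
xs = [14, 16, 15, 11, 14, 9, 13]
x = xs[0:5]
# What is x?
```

xs has length 7. The slice xs[0:5] selects indices [0, 1, 2, 3, 4] (0->14, 1->16, 2->15, 3->11, 4->14), giving [14, 16, 15, 11, 14].

[14, 16, 15, 11, 14]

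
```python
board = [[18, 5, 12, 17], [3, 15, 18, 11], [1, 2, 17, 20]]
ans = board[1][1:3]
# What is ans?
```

board[1] = [3, 15, 18, 11]. board[1] has length 4. The slice board[1][1:3] selects indices [1, 2] (1->15, 2->18), giving [15, 18].

[15, 18]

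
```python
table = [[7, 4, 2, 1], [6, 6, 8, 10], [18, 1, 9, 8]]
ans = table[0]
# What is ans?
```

table has 3 rows. Row 0 is [7, 4, 2, 1].

[7, 4, 2, 1]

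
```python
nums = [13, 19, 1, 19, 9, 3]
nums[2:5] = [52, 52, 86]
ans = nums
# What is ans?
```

nums starts as [13, 19, 1, 19, 9, 3] (length 6). The slice nums[2:5] covers indices [2, 3, 4] with values [1, 19, 9]. Replacing that slice with [52, 52, 86] (same length) produces [13, 19, 52, 52, 86, 3].

[13, 19, 52, 52, 86, 3]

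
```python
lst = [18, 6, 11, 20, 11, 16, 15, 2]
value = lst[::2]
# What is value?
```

lst has length 8. The slice lst[::2] selects indices [0, 2, 4, 6] (0->18, 2->11, 4->11, 6->15), giving [18, 11, 11, 15].

[18, 11, 11, 15]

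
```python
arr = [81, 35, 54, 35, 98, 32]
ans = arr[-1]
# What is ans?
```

arr has length 6. Negative index -1 maps to positive index 6 + (-1) = 5. arr[5] = 32.

32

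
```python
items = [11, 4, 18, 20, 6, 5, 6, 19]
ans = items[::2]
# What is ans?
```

items has length 8. The slice items[::2] selects indices [0, 2, 4, 6] (0->11, 2->18, 4->6, 6->6), giving [11, 18, 6, 6].

[11, 18, 6, 6]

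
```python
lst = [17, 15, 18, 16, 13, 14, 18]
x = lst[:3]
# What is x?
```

lst has length 7. The slice lst[:3] selects indices [0, 1, 2] (0->17, 1->15, 2->18), giving [17, 15, 18].

[17, 15, 18]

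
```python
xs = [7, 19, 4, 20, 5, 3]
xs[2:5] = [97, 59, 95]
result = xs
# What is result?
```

xs starts as [7, 19, 4, 20, 5, 3] (length 6). The slice xs[2:5] covers indices [2, 3, 4] with values [4, 20, 5]. Replacing that slice with [97, 59, 95] (same length) produces [7, 19, 97, 59, 95, 3].

[7, 19, 97, 59, 95, 3]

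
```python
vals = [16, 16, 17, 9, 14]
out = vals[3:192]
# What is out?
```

vals has length 5. The slice vals[3:192] selects indices [3, 4] (3->9, 4->14), giving [9, 14].

[9, 14]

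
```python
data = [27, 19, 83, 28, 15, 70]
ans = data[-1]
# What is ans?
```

data has length 6. Negative index -1 maps to positive index 6 + (-1) = 5. data[5] = 70.

70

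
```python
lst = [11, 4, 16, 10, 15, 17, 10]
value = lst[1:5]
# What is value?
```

lst has length 7. The slice lst[1:5] selects indices [1, 2, 3, 4] (1->4, 2->16, 3->10, 4->15), giving [4, 16, 10, 15].

[4, 16, 10, 15]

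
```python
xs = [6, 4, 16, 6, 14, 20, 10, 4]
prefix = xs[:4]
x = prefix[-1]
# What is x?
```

xs has length 8. The slice xs[:4] selects indices [0, 1, 2, 3] (0->6, 1->4, 2->16, 3->6), giving [6, 4, 16, 6]. So prefix = [6, 4, 16, 6]. Then prefix[-1] = 6.

6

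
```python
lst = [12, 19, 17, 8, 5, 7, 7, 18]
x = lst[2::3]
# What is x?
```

lst has length 8. The slice lst[2::3] selects indices [2, 5] (2->17, 5->7), giving [17, 7].

[17, 7]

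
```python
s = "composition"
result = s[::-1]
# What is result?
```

s has length 11. The slice s[::-1] selects indices [10, 9, 8, 7, 6, 5, 4, 3, 2, 1, 0] (10->'n', 9->'o', 8->'i', 7->'t', 6->'i', 5->'s', 4->'o', 3->'p', 2->'m', 1->'o', 0->'c'), giving 'noitisopmoc'.

'noitisopmoc'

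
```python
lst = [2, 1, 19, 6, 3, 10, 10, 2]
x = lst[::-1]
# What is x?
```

lst has length 8. The slice lst[::-1] selects indices [7, 6, 5, 4, 3, 2, 1, 0] (7->2, 6->10, 5->10, 4->3, 3->6, 2->19, 1->1, 0->2), giving [2, 10, 10, 3, 6, 19, 1, 2].

[2, 10, 10, 3, 6, 19, 1, 2]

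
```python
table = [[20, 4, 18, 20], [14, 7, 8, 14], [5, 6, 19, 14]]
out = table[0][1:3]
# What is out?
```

table[0] = [20, 4, 18, 20]. table[0] has length 4. The slice table[0][1:3] selects indices [1, 2] (1->4, 2->18), giving [4, 18].

[4, 18]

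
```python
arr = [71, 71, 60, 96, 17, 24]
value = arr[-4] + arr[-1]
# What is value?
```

arr has length 6. Negative index -4 maps to positive index 6 + (-4) = 2. arr[2] = 60.
arr has length 6. Negative index -1 maps to positive index 6 + (-1) = 5. arr[5] = 24.
Sum: 60 + 24 = 84.

84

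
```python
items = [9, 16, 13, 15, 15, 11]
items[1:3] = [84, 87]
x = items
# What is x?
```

items starts as [9, 16, 13, 15, 15, 11] (length 6). The slice items[1:3] covers indices [1, 2] with values [16, 13]. Replacing that slice with [84, 87] (same length) produces [9, 84, 87, 15, 15, 11].

[9, 84, 87, 15, 15, 11]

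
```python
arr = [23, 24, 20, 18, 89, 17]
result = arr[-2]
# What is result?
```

arr has length 6. Negative index -2 maps to positive index 6 + (-2) = 4. arr[4] = 89.

89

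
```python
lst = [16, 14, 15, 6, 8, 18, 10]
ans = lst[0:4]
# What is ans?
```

lst has length 7. The slice lst[0:4] selects indices [0, 1, 2, 3] (0->16, 1->14, 2->15, 3->6), giving [16, 14, 15, 6].

[16, 14, 15, 6]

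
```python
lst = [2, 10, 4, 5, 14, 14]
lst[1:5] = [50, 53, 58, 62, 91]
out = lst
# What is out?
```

lst starts as [2, 10, 4, 5, 14, 14] (length 6). The slice lst[1:5] covers indices [1, 2, 3, 4] with values [10, 4, 5, 14]. Replacing that slice with [50, 53, 58, 62, 91] (different length) produces [2, 50, 53, 58, 62, 91, 14].

[2, 50, 53, 58, 62, 91, 14]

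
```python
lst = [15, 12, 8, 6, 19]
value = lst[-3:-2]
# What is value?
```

lst has length 5. The slice lst[-3:-2] selects indices [2] (2->8), giving [8].

[8]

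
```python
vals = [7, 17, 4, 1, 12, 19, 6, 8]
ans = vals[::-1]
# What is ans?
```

vals has length 8. The slice vals[::-1] selects indices [7, 6, 5, 4, 3, 2, 1, 0] (7->8, 6->6, 5->19, 4->12, 3->1, 2->4, 1->17, 0->7), giving [8, 6, 19, 12, 1, 4, 17, 7].

[8, 6, 19, 12, 1, 4, 17, 7]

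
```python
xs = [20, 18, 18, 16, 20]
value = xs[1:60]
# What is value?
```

xs has length 5. The slice xs[1:60] selects indices [1, 2, 3, 4] (1->18, 2->18, 3->16, 4->20), giving [18, 18, 16, 20].

[18, 18, 16, 20]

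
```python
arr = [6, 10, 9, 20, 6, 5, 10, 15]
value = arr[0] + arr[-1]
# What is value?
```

arr has length 8. arr[0] = 6.
arr has length 8. Negative index -1 maps to positive index 8 + (-1) = 7. arr[7] = 15.
Sum: 6 + 15 = 21.

21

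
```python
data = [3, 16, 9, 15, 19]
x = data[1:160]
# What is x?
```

data has length 5. The slice data[1:160] selects indices [1, 2, 3, 4] (1->16, 2->9, 3->15, 4->19), giving [16, 9, 15, 19].

[16, 9, 15, 19]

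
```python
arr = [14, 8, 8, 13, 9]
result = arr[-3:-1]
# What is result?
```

arr has length 5. The slice arr[-3:-1] selects indices [2, 3] (2->8, 3->13), giving [8, 13].

[8, 13]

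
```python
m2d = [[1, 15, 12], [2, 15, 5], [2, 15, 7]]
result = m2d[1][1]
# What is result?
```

m2d[1] = [2, 15, 5]. Taking column 1 of that row yields 15.

15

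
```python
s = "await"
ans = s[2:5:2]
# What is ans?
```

s has length 5. The slice s[2:5:2] selects indices [2, 4] (2->'a', 4->'t'), giving 'at'.

'at'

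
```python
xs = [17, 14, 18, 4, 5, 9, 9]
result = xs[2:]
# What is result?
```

xs has length 7. The slice xs[2:] selects indices [2, 3, 4, 5, 6] (2->18, 3->4, 4->5, 5->9, 6->9), giving [18, 4, 5, 9, 9].

[18, 4, 5, 9, 9]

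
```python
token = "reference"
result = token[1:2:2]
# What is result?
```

token has length 9. The slice token[1:2:2] selects indices [1] (1->'e'), giving 'e'.

'e'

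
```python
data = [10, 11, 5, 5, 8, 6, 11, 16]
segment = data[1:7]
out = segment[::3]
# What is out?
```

data has length 8. The slice data[1:7] selects indices [1, 2, 3, 4, 5, 6] (1->11, 2->5, 3->5, 4->8, 5->6, 6->11), giving [11, 5, 5, 8, 6, 11]. So segment = [11, 5, 5, 8, 6, 11]. segment has length 6. The slice segment[::3] selects indices [0, 3] (0->11, 3->8), giving [11, 8].

[11, 8]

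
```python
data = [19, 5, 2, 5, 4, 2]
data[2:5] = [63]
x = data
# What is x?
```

data starts as [19, 5, 2, 5, 4, 2] (length 6). The slice data[2:5] covers indices [2, 3, 4] with values [2, 5, 4]. Replacing that slice with [63] (different length) produces [19, 5, 63, 2].

[19, 5, 63, 2]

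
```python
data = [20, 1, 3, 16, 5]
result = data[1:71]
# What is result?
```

data has length 5. The slice data[1:71] selects indices [1, 2, 3, 4] (1->1, 2->3, 3->16, 4->5), giving [1, 3, 16, 5].

[1, 3, 16, 5]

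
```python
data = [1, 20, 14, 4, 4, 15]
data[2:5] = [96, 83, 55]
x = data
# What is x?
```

data starts as [1, 20, 14, 4, 4, 15] (length 6). The slice data[2:5] covers indices [2, 3, 4] with values [14, 4, 4]. Replacing that slice with [96, 83, 55] (same length) produces [1, 20, 96, 83, 55, 15].

[1, 20, 96, 83, 55, 15]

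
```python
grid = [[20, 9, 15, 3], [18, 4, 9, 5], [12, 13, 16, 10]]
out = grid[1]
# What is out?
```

grid has 3 rows. Row 1 is [18, 4, 9, 5].

[18, 4, 9, 5]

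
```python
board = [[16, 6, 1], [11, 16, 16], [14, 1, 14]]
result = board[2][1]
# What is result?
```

board[2] = [14, 1, 14]. Taking column 1 of that row yields 1.

1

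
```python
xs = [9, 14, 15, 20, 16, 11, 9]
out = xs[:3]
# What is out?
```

xs has length 7. The slice xs[:3] selects indices [0, 1, 2] (0->9, 1->14, 2->15), giving [9, 14, 15].

[9, 14, 15]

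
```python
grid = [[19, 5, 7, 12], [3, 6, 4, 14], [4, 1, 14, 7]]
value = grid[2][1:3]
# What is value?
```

grid[2] = [4, 1, 14, 7]. grid[2] has length 4. The slice grid[2][1:3] selects indices [1, 2] (1->1, 2->14), giving [1, 14].

[1, 14]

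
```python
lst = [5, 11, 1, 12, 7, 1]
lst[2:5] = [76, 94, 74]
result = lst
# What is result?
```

lst starts as [5, 11, 1, 12, 7, 1] (length 6). The slice lst[2:5] covers indices [2, 3, 4] with values [1, 12, 7]. Replacing that slice with [76, 94, 74] (same length) produces [5, 11, 76, 94, 74, 1].

[5, 11, 76, 94, 74, 1]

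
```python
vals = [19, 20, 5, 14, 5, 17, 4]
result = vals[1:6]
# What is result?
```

vals has length 7. The slice vals[1:6] selects indices [1, 2, 3, 4, 5] (1->20, 2->5, 3->14, 4->5, 5->17), giving [20, 5, 14, 5, 17].

[20, 5, 14, 5, 17]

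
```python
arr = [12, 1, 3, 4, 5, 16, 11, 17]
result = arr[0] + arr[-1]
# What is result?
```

arr has length 8. arr[0] = 12.
arr has length 8. Negative index -1 maps to positive index 8 + (-1) = 7. arr[7] = 17.
Sum: 12 + 17 = 29.

29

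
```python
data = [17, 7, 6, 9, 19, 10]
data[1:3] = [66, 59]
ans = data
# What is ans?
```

data starts as [17, 7, 6, 9, 19, 10] (length 6). The slice data[1:3] covers indices [1, 2] with values [7, 6]. Replacing that slice with [66, 59] (same length) produces [17, 66, 59, 9, 19, 10].

[17, 66, 59, 9, 19, 10]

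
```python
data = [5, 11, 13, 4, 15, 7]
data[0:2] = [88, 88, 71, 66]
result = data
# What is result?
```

data starts as [5, 11, 13, 4, 15, 7] (length 6). The slice data[0:2] covers indices [0, 1] with values [5, 11]. Replacing that slice with [88, 88, 71, 66] (different length) produces [88, 88, 71, 66, 13, 4, 15, 7].

[88, 88, 71, 66, 13, 4, 15, 7]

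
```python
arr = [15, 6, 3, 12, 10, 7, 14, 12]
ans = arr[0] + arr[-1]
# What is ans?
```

arr has length 8. arr[0] = 15.
arr has length 8. Negative index -1 maps to positive index 8 + (-1) = 7. arr[7] = 12.
Sum: 15 + 12 = 27.

27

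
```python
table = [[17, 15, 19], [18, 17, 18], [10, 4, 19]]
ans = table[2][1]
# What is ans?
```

table[2] = [10, 4, 19]. Taking column 1 of that row yields 4.

4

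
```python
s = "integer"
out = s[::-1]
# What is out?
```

s has length 7. The slice s[::-1] selects indices [6, 5, 4, 3, 2, 1, 0] (6->'r', 5->'e', 4->'g', 3->'e', 2->'t', 1->'n', 0->'i'), giving 'regetni'.

'regetni'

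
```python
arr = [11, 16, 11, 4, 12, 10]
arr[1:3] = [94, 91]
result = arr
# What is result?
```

arr starts as [11, 16, 11, 4, 12, 10] (length 6). The slice arr[1:3] covers indices [1, 2] with values [16, 11]. Replacing that slice with [94, 91] (same length) produces [11, 94, 91, 4, 12, 10].

[11, 94, 91, 4, 12, 10]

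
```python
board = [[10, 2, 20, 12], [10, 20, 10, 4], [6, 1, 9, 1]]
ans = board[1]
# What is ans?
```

board has 3 rows. Row 1 is [10, 20, 10, 4].

[10, 20, 10, 4]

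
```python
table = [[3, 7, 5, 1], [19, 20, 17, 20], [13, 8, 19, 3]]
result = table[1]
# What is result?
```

table has 3 rows. Row 1 is [19, 20, 17, 20].

[19, 20, 17, 20]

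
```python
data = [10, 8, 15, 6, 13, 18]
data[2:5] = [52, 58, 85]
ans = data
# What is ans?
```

data starts as [10, 8, 15, 6, 13, 18] (length 6). The slice data[2:5] covers indices [2, 3, 4] with values [15, 6, 13]. Replacing that slice with [52, 58, 85] (same length) produces [10, 8, 52, 58, 85, 18].

[10, 8, 52, 58, 85, 18]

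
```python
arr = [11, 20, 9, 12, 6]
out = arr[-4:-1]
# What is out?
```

arr has length 5. The slice arr[-4:-1] selects indices [1, 2, 3] (1->20, 2->9, 3->12), giving [20, 9, 12].

[20, 9, 12]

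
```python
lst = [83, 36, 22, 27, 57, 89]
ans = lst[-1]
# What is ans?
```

lst has length 6. Negative index -1 maps to positive index 6 + (-1) = 5. lst[5] = 89.

89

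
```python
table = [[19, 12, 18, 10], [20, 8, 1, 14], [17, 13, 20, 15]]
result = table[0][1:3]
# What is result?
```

table[0] = [19, 12, 18, 10]. table[0] has length 4. The slice table[0][1:3] selects indices [1, 2] (1->12, 2->18), giving [12, 18].

[12, 18]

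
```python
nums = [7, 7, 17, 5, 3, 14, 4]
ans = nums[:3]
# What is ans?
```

nums has length 7. The slice nums[:3] selects indices [0, 1, 2] (0->7, 1->7, 2->17), giving [7, 7, 17].

[7, 7, 17]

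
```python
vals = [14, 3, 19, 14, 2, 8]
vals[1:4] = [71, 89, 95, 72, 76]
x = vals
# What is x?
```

vals starts as [14, 3, 19, 14, 2, 8] (length 6). The slice vals[1:4] covers indices [1, 2, 3] with values [3, 19, 14]. Replacing that slice with [71, 89, 95, 72, 76] (different length) produces [14, 71, 89, 95, 72, 76, 2, 8].

[14, 71, 89, 95, 72, 76, 2, 8]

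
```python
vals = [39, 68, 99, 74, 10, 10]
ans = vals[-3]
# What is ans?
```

vals has length 6. Negative index -3 maps to positive index 6 + (-3) = 3. vals[3] = 74.

74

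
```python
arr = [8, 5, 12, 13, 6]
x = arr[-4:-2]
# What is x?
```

arr has length 5. The slice arr[-4:-2] selects indices [1, 2] (1->5, 2->12), giving [5, 12].

[5, 12]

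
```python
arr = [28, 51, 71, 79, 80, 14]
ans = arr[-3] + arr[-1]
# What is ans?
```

arr has length 6. Negative index -3 maps to positive index 6 + (-3) = 3. arr[3] = 79.
arr has length 6. Negative index -1 maps to positive index 6 + (-1) = 5. arr[5] = 14.
Sum: 79 + 14 = 93.

93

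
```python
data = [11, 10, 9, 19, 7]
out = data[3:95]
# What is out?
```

data has length 5. The slice data[3:95] selects indices [3, 4] (3->19, 4->7), giving [19, 7].

[19, 7]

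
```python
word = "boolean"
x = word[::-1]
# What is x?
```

word has length 7. The slice word[::-1] selects indices [6, 5, 4, 3, 2, 1, 0] (6->'n', 5->'a', 4->'e', 3->'l', 2->'o', 1->'o', 0->'b'), giving 'naeloob'.

'naeloob'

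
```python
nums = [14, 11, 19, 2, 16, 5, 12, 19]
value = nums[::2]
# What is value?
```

nums has length 8. The slice nums[::2] selects indices [0, 2, 4, 6] (0->14, 2->19, 4->16, 6->12), giving [14, 19, 16, 12].

[14, 19, 16, 12]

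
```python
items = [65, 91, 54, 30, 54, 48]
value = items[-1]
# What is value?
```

items has length 6. Negative index -1 maps to positive index 6 + (-1) = 5. items[5] = 48.

48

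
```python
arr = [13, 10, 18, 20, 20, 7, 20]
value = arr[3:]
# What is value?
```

arr has length 7. The slice arr[3:] selects indices [3, 4, 5, 6] (3->20, 4->20, 5->7, 6->20), giving [20, 20, 7, 20].

[20, 20, 7, 20]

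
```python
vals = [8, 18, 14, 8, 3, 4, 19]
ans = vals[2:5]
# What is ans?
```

vals has length 7. The slice vals[2:5] selects indices [2, 3, 4] (2->14, 3->8, 4->3), giving [14, 8, 3].

[14, 8, 3]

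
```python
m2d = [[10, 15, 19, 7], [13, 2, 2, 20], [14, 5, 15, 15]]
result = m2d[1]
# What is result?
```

m2d has 3 rows. Row 1 is [13, 2, 2, 20].

[13, 2, 2, 20]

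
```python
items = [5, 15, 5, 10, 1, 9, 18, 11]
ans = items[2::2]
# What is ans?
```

items has length 8. The slice items[2::2] selects indices [2, 4, 6] (2->5, 4->1, 6->18), giving [5, 1, 18].

[5, 1, 18]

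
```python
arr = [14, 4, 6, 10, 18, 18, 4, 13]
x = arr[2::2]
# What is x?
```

arr has length 8. The slice arr[2::2] selects indices [2, 4, 6] (2->6, 4->18, 6->4), giving [6, 18, 4].

[6, 18, 4]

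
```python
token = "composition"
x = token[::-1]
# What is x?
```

token has length 11. The slice token[::-1] selects indices [10, 9, 8, 7, 6, 5, 4, 3, 2, 1, 0] (10->'n', 9->'o', 8->'i', 7->'t', 6->'i', 5->'s', 4->'o', 3->'p', 2->'m', 1->'o', 0->'c'), giving 'noitisopmoc'.

'noitisopmoc'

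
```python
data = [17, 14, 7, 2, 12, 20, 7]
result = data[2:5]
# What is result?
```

data has length 7. The slice data[2:5] selects indices [2, 3, 4] (2->7, 3->2, 4->12), giving [7, 2, 12].

[7, 2, 12]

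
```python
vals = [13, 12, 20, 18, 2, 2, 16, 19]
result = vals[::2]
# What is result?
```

vals has length 8. The slice vals[::2] selects indices [0, 2, 4, 6] (0->13, 2->20, 4->2, 6->16), giving [13, 20, 2, 16].

[13, 20, 2, 16]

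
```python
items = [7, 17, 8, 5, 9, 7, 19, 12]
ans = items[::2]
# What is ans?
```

items has length 8. The slice items[::2] selects indices [0, 2, 4, 6] (0->7, 2->8, 4->9, 6->19), giving [7, 8, 9, 19].

[7, 8, 9, 19]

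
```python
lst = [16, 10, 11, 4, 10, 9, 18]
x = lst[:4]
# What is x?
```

lst has length 7. The slice lst[:4] selects indices [0, 1, 2, 3] (0->16, 1->10, 2->11, 3->4), giving [16, 10, 11, 4].

[16, 10, 11, 4]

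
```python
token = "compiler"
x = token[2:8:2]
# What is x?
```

token has length 8. The slice token[2:8:2] selects indices [2, 4, 6] (2->'m', 4->'i', 6->'e'), giving 'mie'.

'mie'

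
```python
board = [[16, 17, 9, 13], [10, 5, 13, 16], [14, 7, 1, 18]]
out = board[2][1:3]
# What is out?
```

board[2] = [14, 7, 1, 18]. board[2] has length 4. The slice board[2][1:3] selects indices [1, 2] (1->7, 2->1), giving [7, 1].

[7, 1]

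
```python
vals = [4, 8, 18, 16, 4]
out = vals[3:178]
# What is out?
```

vals has length 5. The slice vals[3:178] selects indices [3, 4] (3->16, 4->4), giving [16, 4].

[16, 4]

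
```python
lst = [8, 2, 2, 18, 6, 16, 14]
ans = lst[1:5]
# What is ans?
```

lst has length 7. The slice lst[1:5] selects indices [1, 2, 3, 4] (1->2, 2->2, 3->18, 4->6), giving [2, 2, 18, 6].

[2, 2, 18, 6]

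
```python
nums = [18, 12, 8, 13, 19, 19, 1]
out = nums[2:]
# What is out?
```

nums has length 7. The slice nums[2:] selects indices [2, 3, 4, 5, 6] (2->8, 3->13, 4->19, 5->19, 6->1), giving [8, 13, 19, 19, 1].

[8, 13, 19, 19, 1]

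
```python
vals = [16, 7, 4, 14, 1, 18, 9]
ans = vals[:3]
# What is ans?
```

vals has length 7. The slice vals[:3] selects indices [0, 1, 2] (0->16, 1->7, 2->4), giving [16, 7, 4].

[16, 7, 4]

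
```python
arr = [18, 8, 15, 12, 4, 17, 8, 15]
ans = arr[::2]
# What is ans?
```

arr has length 8. The slice arr[::2] selects indices [0, 2, 4, 6] (0->18, 2->15, 4->4, 6->8), giving [18, 15, 4, 8].

[18, 15, 4, 8]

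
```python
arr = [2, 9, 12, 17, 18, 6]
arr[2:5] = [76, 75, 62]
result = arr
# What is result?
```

arr starts as [2, 9, 12, 17, 18, 6] (length 6). The slice arr[2:5] covers indices [2, 3, 4] with values [12, 17, 18]. Replacing that slice with [76, 75, 62] (same length) produces [2, 9, 76, 75, 62, 6].

[2, 9, 76, 75, 62, 6]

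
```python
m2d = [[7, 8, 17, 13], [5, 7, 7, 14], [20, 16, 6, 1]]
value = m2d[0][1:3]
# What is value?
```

m2d[0] = [7, 8, 17, 13]. m2d[0] has length 4. The slice m2d[0][1:3] selects indices [1, 2] (1->8, 2->17), giving [8, 17].

[8, 17]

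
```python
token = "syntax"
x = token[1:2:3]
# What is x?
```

token has length 6. The slice token[1:2:3] selects indices [1] (1->'y'), giving 'y'.

'y'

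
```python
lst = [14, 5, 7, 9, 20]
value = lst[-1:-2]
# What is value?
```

lst has length 5. The slice lst[-1:-2] resolves to an empty index range, so the result is [].

[]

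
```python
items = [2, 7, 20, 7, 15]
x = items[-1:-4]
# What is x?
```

items has length 5. The slice items[-1:-4] resolves to an empty index range, so the result is [].

[]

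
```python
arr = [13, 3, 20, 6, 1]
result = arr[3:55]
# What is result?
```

arr has length 5. The slice arr[3:55] selects indices [3, 4] (3->6, 4->1), giving [6, 1].

[6, 1]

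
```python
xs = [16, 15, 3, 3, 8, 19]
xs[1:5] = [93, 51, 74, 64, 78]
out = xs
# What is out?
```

xs starts as [16, 15, 3, 3, 8, 19] (length 6). The slice xs[1:5] covers indices [1, 2, 3, 4] with values [15, 3, 3, 8]. Replacing that slice with [93, 51, 74, 64, 78] (different length) produces [16, 93, 51, 74, 64, 78, 19].

[16, 93, 51, 74, 64, 78, 19]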